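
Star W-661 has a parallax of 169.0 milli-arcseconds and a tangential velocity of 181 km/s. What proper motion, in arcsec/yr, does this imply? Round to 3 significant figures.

6.45 arcsec/yr

d = 1/p = 1/0.1690″ = 5.9172 pc.
μ = v_t / (4.74 d) = 181 / (4.74 × 5.9172) = 181 / 28.048 = 6.4532 ″/yr.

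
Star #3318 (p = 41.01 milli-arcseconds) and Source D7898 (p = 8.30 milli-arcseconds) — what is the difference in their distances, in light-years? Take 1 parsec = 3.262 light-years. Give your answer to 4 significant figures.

d_A = 1/0.04101″ = 24.384 pc; d_B = 1/0.008300″ = 120.48 pc.
|d_B − d_A| = |120.48 − 24.384| = 96.096 pc = 96.096 × 3.262 ly = 313.47 ly.

313.5 ly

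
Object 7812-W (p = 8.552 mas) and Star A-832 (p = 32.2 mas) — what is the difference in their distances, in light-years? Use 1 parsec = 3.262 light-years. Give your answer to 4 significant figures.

d_A = 1/0.008552″ = 116.93 pc; d_B = 1/0.03220″ = 31.056 pc.
|d_B − d_A| = |31.056 − 116.93| = 85.874 pc = 85.874 × 3.262 ly = 280.12 ly.

280.1 ly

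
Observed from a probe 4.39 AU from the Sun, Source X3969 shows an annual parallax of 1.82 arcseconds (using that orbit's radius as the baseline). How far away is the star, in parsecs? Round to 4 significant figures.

With baseline B (in AU) and parallax p (in arcsec), d = B/p parsecs.
d = 4.39 / 1.82 = 2.4121 pc.

2.412 pc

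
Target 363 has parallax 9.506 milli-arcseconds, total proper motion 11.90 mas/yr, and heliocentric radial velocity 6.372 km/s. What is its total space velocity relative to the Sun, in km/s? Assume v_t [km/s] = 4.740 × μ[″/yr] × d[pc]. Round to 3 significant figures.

d = 1/p = 1/0.009506″ = 105.2 pc.
μ = 11.90 mas/yr = 0.01190 ″/yr.
v_t = 4.740 μ d = 4.740 × 0.01190 × 105.2 = 5.9339 km/s.
v = √(v_r² + v_t²) = √(6.372² + 5.9339²) = √75.8136 = 8.7071 km/s.

8.71 km/s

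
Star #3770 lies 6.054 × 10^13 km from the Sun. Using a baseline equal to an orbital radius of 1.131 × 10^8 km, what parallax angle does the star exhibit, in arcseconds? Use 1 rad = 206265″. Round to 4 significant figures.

θ ≈ B/d = (1.131 × 10^8) / (6.054 × 10^13) = 1.8682 × 10^-6 rad.
In arcseconds: 1.8682 × 10^-6 × 206265 = 0.38534″.

0.3853 arcsec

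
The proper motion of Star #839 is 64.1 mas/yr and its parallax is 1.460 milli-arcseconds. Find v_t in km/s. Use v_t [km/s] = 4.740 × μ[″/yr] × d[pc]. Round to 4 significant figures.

d = 1/p = 1/0.001460″ = 684.93 pc.
μ = 64.1 mas/yr = 0.0641 ″/yr.
v_t = 4.74 × μ × d = 4.74 × 0.0641 × 684.93 = 208.11 km/s.

208.1 km/s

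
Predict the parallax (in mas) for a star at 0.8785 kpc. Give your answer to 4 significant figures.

1.138 mas

d = 0.8785 kpc = 878.5 pc.
p = 1/d = 1/878.5 = 0.0011383 arcsec.
= 0.0011383 × 1000 = 1.1383 mas.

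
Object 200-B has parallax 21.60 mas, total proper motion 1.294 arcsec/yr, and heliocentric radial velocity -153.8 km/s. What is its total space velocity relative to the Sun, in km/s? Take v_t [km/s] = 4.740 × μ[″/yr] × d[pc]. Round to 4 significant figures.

d = 1/p = 1/0.02160″ = 46.296 pc.
v_t = 4.740 μ d = 4.740 × 1.294 × 46.296 = 283.96 km/s.
v = √(v_r² + v_t²) = √((-153.8)² + 283.96²) = √104288 = 322.94 km/s.

322.9 km/s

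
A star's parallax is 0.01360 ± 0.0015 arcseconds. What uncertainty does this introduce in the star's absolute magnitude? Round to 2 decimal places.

M = m − 5 log₁₀ d + 5 = m + 5 log₁₀ p + 5, so ∂M/∂p = 5/(p ln 10).
σ_M = (5/ln 10) · (σ_p/p) = 2.1715 × 0.0015/0.01360 = 2.1715 × 0.11029 = 0.23949.

σ_M = 0.24 mag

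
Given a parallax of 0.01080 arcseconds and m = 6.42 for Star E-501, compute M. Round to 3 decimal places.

M = 1.587

d = 1/p = 1/0.01080″ = 92.593 pc.
m − M = 5 log₁₀(92.593) − 5 = 9.8329 − 5 = 4.8329.
M = m − (m − M) = 6.42 − 4.8329 = 1.587.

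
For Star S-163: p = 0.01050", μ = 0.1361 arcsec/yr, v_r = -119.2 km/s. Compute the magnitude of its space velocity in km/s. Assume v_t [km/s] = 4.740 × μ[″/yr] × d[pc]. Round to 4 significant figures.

134.1 km/s

d = 1/p = 1/0.01050″ = 95.238 pc.
v_t = 4.740 μ d = 4.740 × 0.1361 × 95.238 = 61.439 km/s.
v = √(v_r² + v_t²) = √((-119.2)² + 61.439²) = √17983.4 = 134.1 km/s.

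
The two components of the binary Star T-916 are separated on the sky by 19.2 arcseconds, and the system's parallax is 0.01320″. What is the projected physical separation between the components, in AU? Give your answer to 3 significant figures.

1450 AU

d = 1/p = 1/0.01320″ = 75.758 pc.
At distance d (pc), an angle of θ arcsec spans θ·d AU: s = 19.2 × 75.758 = 1454.6 AU.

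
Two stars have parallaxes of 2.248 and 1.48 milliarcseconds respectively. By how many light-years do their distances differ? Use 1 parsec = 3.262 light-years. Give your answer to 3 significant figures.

d_A = 1/0.002248″ = 444.84 pc; d_B = 1/0.001480″ = 675.68 pc.
|d_B − d_A| = |675.68 − 444.84| = 230.84 pc = 230.84 × 3.262 ly = 753 ly.

753 ly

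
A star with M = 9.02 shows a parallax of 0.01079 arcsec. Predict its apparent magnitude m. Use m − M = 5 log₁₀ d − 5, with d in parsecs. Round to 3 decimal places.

m = 13.855

d = 1/p = 1/0.01079″ = 92.678 pc.
m − M = 5 log₁₀ d − 5 = 5 log₁₀(92.678) − 5 = 9.8349 − 5 = 4.8349.
m = M + (m − M) = 9.02 + 4.8349 = 13.855.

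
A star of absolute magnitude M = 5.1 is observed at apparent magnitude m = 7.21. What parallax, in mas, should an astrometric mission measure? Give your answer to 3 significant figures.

m − M = 7.21 − 5.1 = 2.11.
d = 10^((m−M)/5 + 1) = 10^1.422 = 26.424 pc.
p = 1/d = 1/26.424 = 0.037844 arcsec = 37.844 mas.

37.8 mas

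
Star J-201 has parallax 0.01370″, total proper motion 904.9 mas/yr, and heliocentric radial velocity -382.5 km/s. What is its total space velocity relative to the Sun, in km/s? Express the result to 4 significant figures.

d = 1/p = 1/0.01370″ = 72.993 pc.
μ = 904.9 mas/yr = 0.9049 ″/yr.
v_t = 4.740 μ d = 4.740 × 0.9049 × 72.993 = 313.08 km/s.
v = √(v_r² + v_t²) = √((-382.5)² + 313.08²) = √244325 = 494.29 km/s.

494.3 km/s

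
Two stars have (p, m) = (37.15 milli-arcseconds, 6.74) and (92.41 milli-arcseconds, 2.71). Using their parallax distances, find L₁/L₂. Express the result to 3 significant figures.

L₁/L₂ = 0.151

d₁ = 1/p₁ = 1/0.03715″ = 26.918 pc; d₂ = 1/p₂ = 1/0.09241″ = 10.821 pc.
M₁ = m₁ − 5 log₁₀ d₁ + 5 = 6.74 − 7.1502 + 5 = 4.5898.
M₂ = 2.71 − 5.1713 + 5 = 2.5387.
L₁/L₂ = 10^(0.4(M₂ − M₁)) = 10^(0.4 × (-2.0511)) = 10^(-0.82044) = 0.1512.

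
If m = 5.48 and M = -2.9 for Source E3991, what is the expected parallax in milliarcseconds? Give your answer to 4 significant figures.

2.109 mas

m − M = 5.48 − (-2.9) = 8.38.
d = 10^((m−M)/5 + 1) = 10^2.676 = 474.24 pc.
p = 1/d = 1/474.24 = 0.0021086 arcsec = 2.1086 mas.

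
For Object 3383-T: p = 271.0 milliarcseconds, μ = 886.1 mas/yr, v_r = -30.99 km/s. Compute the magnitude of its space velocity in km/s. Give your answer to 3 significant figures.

d = 1/p = 1/0.2710″ = 3.69 pc.
μ = 886.1 mas/yr = 0.8861 ″/yr.
v_t = 4.740 μ d = 4.740 × 0.8861 × 3.69 = 15.498 km/s.
v = √(v_r² + v_t²) = √((-30.99)² + 15.498²) = √1200.57 = 34.649 km/s.

34.6 km/s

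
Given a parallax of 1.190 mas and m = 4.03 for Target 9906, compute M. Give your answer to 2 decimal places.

M = -5.59

d = 1/p = 1/0.001190″ = 840.34 pc.
m − M = 5 log₁₀(840.34) − 5 = 14.6223 − 5 = 9.6223.
M = m − (m − M) = 4.03 − 9.6223 = -5.59.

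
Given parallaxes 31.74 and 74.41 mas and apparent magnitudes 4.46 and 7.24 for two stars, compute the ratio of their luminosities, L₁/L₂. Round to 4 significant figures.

L₁/L₂ = 71.13

d₁ = 1/p₁ = 1/0.03174″ = 31.506 pc; d₂ = 1/p₂ = 1/0.07441″ = 13.439 pc.
M₁ = m₁ − 5 log₁₀ d₁ + 5 = 4.46 − 7.4920 + 5 = 1.9680.
M₂ = 7.24 − 5.6418 + 5 = 6.5982.
L₁/L₂ = 10^(0.4(M₂ − M₁)) = 10^(0.4 × 4.6302) = 10^1.85208 = 71.134.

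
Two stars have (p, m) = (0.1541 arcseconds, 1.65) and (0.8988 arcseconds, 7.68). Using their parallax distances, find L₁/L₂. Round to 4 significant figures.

L₁/L₂ = 8785

d₁ = 1/p₁ = 1/0.1541″ = 6.4893 pc; d₂ = 1/p₂ = 1/0.8988″ = 1.1126 pc.
M₁ = m₁ − 5 log₁₀ d₁ + 5 = 1.65 − 4.0610 + 5 = 2.5890.
M₂ = 7.68 − 0.2317 + 5 = 12.4483.
L₁/L₂ = 10^(0.4(M₂ − M₁)) = 10^(0.4 × 9.8593) = 10^3.94372 = 8784.6.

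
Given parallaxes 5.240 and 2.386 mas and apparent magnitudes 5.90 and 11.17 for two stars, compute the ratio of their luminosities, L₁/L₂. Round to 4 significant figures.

d₁ = 1/p₁ = 1/0.005240″ = 190.84 pc; d₂ = 1/p₂ = 1/0.002386″ = 419.11 pc.
M₁ = m₁ − 5 log₁₀ d₁ + 5 = 5.90 − 11.4033 + 5 = -0.5033.
M₂ = 11.17 − 13.1116 + 5 = 3.0584.
L₁/L₂ = 10^(0.4(M₂ − M₁)) = 10^(0.4 × 3.5617) = 10^1.42468 = 26.588.

L₁/L₂ = 26.59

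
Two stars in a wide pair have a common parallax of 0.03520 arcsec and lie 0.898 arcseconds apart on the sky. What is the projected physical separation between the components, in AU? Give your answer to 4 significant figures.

d = 1/p = 1/0.03520″ = 28.409 pc.
At distance d (pc), an angle of θ arcsec spans θ·d AU: s = 0.898 × 28.409 = 25.511 AU.

25.51 AU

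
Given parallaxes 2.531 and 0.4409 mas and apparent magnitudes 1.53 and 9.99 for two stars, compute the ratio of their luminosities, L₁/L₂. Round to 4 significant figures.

L₁/L₂ = 73.47

d₁ = 1/p₁ = 1/0.002531″ = 395.1 pc; d₂ = 1/p₂ = 1/0.0004409″ = 2268.1 pc.
M₁ = m₁ − 5 log₁₀ d₁ + 5 = 1.53 − 12.9835 + 5 = -6.4535.
M₂ = 9.99 − 16.7783 + 5 = -1.7883.
L₁/L₂ = 10^(0.4(M₂ − M₁)) = 10^(0.4 × 4.6652) = 10^1.86608 = 73.465.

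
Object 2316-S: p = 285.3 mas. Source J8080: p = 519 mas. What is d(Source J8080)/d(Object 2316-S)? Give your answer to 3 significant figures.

0.550

Since d = 1/p, d_B/d_A = p_A/p_B.
= 285.3 / 519 = 0.54971.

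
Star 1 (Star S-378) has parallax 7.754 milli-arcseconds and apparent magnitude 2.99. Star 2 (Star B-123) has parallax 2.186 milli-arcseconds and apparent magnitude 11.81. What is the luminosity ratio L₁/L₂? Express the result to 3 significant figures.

d₁ = 1/p₁ = 1/0.007754″ = 128.97 pc; d₂ = 1/p₂ = 1/0.002186″ = 457.46 pc.
M₁ = m₁ − 5 log₁₀ d₁ + 5 = 2.99 − 10.5524 + 5 = -2.5624.
M₂ = 11.81 − 13.3018 + 5 = 3.5082.
L₁/L₂ = 10^(0.4(M₂ − M₁)) = 10^(0.4 × 6.0706) = 10^2.42824 = 268.06.

L₁/L₂ = 268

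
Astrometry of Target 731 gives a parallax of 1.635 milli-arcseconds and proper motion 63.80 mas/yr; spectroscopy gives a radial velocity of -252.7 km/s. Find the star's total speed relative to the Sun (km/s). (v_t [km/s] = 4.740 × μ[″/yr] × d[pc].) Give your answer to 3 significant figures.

d = 1/p = 1/0.001635″ = 611.62 pc.
μ = 63.80 mas/yr = 0.06380 ″/yr.
v_t = 4.740 μ d = 4.740 × 0.06380 × 611.62 = 184.96 km/s.
v = √(v_r² + v_t²) = √((-252.7)² + 184.96²) = √98067.5 = 313.16 km/s.

313 km/s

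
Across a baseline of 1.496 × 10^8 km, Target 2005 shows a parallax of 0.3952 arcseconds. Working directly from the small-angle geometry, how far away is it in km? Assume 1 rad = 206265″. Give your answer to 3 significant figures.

θ = 0.3952″ = 0.3952/206265 = 1.9160 × 10^-6 rad.
d = B/θ = (1.496 × 10^8) / (1.9160 × 10^-6) = 7.8079 × 10^13 km.

7.81 × 10^13 km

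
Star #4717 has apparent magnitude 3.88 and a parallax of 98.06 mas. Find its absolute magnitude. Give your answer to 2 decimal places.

d = 1/p = 1/0.09806″ = 10.198 pc.
m − M = 5 log₁₀(10.198) − 5 = 5.0426 − 5 = 0.0426.
M = m − (m − M) = 3.88 − 0.0426 = 3.84.

M = 3.84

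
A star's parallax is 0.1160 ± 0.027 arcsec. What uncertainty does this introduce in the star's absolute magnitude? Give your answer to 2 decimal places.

σ_M = 0.51 mag

M = m − 5 log₁₀ d + 5 = m + 5 log₁₀ p + 5, so ∂M/∂p = 5/(p ln 10).
σ_M = (5/ln 10) · (σ_p/p) = 2.1715 × 0.027/0.1160 = 2.1715 × 0.23276 = 0.50544.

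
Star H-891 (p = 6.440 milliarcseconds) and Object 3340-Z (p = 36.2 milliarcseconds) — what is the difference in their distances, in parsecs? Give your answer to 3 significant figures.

128 pc

d_A = 1/0.006440″ = 155.28 pc; d_B = 1/0.03620″ = 27.624 pc.
|d_B − d_A| = |27.624 − 155.28| = 127.66 pc.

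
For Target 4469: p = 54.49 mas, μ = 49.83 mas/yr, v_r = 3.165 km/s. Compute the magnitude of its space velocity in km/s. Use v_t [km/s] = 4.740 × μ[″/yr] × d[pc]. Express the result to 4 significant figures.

d = 1/p = 1/0.05449″ = 18.352 pc.
μ = 49.83 mas/yr = 0.04983 ″/yr.
v_t = 4.740 μ d = 4.740 × 0.04983 × 18.352 = 4.3346 km/s.
v = √(v_r² + v_t²) = √(3.165² + 4.3346²) = √28.806 = 5.3671 km/s.

5.367 km/s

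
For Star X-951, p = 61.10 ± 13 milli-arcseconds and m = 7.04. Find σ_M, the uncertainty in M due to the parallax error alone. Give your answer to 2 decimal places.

σ_M = 0.46 mag

M = m − 5 log₁₀ d + 5 = m + 5 log₁₀ p + 5, so ∂M/∂p = 5/(p ln 10).
σ_M = (5/ln 10) · (σ_p/p) = 2.1715 × 13/61.10 = 2.1715 × 0.21277 = 0.46203.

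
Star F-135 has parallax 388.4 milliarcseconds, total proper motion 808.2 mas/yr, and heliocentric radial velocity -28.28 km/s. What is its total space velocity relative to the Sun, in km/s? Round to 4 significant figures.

d = 1/p = 1/0.3884″ = 2.5747 pc.
μ = 808.2 mas/yr = 0.8082 ″/yr.
v_t = 4.740 μ d = 4.740 × 0.8082 × 2.5747 = 9.8633 km/s.
v = √(v_r² + v_t²) = √((-28.28)² + 9.8633²) = √897.043 = 29.951 km/s.

29.95 km/s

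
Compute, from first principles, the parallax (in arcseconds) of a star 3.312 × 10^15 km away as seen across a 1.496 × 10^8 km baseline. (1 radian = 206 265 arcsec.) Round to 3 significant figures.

θ ≈ B/d = (1.496 × 10^8) / (3.312 × 10^15) = 4.5169 × 10^-8 rad.
In arcseconds: 4.5169 × 10^-8 × 206265 = 0.0093168″.

0.00932 arcsec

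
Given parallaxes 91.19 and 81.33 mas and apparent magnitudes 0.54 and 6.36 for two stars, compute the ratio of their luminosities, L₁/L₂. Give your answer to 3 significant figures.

d₁ = 1/p₁ = 1/0.09119″ = 10.966 pc; d₂ = 1/p₂ = 1/0.08133″ = 12.296 pc.
M₁ = m₁ − 5 log₁₀ d₁ + 5 = 0.54 − 5.2002 + 5 = 0.3398.
M₂ = 6.36 − 5.4488 + 5 = 5.9112.
L₁/L₂ = 10^(0.4(M₂ − M₁)) = 10^(0.4 × 5.5714) = 10^2.22856 = 169.26.

L₁/L₂ = 169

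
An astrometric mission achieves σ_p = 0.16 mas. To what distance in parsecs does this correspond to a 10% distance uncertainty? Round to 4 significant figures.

σ_d/d = σ_p/p, so the condition is σ_p/p ≤ 0.10, i.e. p ≥ σ_p/0.10.
p_min = 0.16/0.10 = 1.6 mas = 0.0016 arcsec.
d_max = 1/p_min = 1/0.0016 = 625 pc.

625.0 pc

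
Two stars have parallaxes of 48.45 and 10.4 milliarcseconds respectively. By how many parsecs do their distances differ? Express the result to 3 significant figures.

d_A = 1/0.04845″ = 20.64 pc; d_B = 1/0.01040″ = 96.154 pc.
|d_B − d_A| = |96.154 − 20.64| = 75.514 pc.

75.5 pc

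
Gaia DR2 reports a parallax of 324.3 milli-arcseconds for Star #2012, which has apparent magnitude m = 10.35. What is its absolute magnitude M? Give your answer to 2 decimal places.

d = 1/p = 1/0.3243″ = 3.0836 pc.
m − M = 5 log₁₀(3.0836) − 5 = 2.4453 − 5 = -2.5547.
M = m − (m − M) = 10.35 − (-2.5547) = 12.90.

M = 12.90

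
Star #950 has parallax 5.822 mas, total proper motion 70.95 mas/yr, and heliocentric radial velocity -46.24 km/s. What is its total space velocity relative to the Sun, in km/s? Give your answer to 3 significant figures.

d = 1/p = 1/0.005822″ = 171.76 pc.
μ = 70.95 mas/yr = 0.07095 ″/yr.
v_t = 4.740 μ d = 4.740 × 0.07095 × 171.76 = 57.763 km/s.
v = √(v_r² + v_t²) = √((-46.24)² + 57.763²) = √5474.7 = 73.991 km/s.

74.0 km/s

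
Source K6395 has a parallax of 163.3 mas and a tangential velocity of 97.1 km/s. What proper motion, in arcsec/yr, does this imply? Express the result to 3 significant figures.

3.35 arcsec/yr

d = 1/p = 1/0.1633″ = 6.1237 pc.
μ = v_t / (4.74 d) = 97.1 / (4.74 × 6.1237) = 97.1 / 29.026 = 3.3453 ″/yr.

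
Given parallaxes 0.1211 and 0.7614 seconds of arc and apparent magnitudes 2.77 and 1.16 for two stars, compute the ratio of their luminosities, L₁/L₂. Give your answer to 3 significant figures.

L₁/L₂ = 8.97

d₁ = 1/p₁ = 1/0.1211″ = 8.2576 pc; d₂ = 1/p₂ = 1/0.7614″ = 1.3134 pc.
M₁ = m₁ − 5 log₁₀ d₁ + 5 = 2.77 − 4.5843 + 5 = 3.1857.
M₂ = 1.16 − 0.5920 + 5 = 5.5680.
L₁/L₂ = 10^(0.4(M₂ − M₁)) = 10^(0.4 × 2.3823) = 10^0.95292 = 8.9726.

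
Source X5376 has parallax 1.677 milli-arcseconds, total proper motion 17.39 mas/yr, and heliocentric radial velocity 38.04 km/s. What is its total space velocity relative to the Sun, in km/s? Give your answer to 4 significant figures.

62.15 km/s

d = 1/p = 1/0.001677″ = 596.3 pc.
μ = 17.39 mas/yr = 0.01739 ″/yr.
v_t = 4.740 μ d = 4.740 × 0.01739 × 596.3 = 49.152 km/s.
v = √(v_r² + v_t²) = √(38.04² + 49.152²) = √3862.96 = 62.153 km/s.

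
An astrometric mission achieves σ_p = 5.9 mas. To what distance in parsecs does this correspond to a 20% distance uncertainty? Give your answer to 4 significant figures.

33.90 pc

σ_d/d = σ_p/p, so the condition is σ_p/p ≤ 0.20, i.e. p ≥ σ_p/0.20.
p_min = 5.9/0.20 = 29.5 mas = 0.0295 arcsec.
d_max = 1/p_min = 1/0.0295 = 33.898 pc.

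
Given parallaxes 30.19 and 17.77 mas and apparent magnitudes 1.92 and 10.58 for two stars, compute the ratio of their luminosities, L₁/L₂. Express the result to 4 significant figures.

d₁ = 1/p₁ = 1/0.03019″ = 33.124 pc; d₂ = 1/p₂ = 1/0.01777″ = 56.275 pc.
M₁ = m₁ − 5 log₁₀ d₁ + 5 = 1.92 − 7.6007 + 5 = -0.6807.
M₂ = 10.58 − 8.7516 + 5 = 6.8284.
L₁/L₂ = 10^(0.4(M₂ − M₁)) = 10^(0.4 × 7.5091) = 10^3.00364 = 1008.4.

L₁/L₂ = 1008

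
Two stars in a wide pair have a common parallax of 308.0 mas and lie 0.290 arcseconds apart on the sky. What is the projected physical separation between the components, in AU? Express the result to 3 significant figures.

d = 1/p = 1/0.3080″ = 3.2468 pc.
At distance d (pc), an angle of θ arcsec spans θ·d AU: s = 0.290 × 3.2468 = 0.94157 AU.

0.942 AU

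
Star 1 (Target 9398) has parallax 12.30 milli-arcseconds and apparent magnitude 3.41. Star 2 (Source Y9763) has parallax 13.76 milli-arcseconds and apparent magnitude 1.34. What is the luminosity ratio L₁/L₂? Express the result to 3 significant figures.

L₁/L₂ = 0.186

d₁ = 1/p₁ = 1/0.01230″ = 81.301 pc; d₂ = 1/p₂ = 1/0.01376″ = 72.674 pc.
M₁ = m₁ − 5 log₁₀ d₁ + 5 = 3.41 − 9.5505 + 5 = -1.1405.
M₂ = 1.34 − 9.3069 + 5 = -2.9669.
L₁/L₂ = 10^(0.4(M₂ − M₁)) = 10^(0.4 × (-1.8264)) = 10^(-0.73056) = 0.18597.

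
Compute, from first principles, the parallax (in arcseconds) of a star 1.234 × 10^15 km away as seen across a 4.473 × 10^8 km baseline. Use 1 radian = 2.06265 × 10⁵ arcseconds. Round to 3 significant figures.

θ ≈ B/d = (4.473 × 10^8) / (1.234 × 10^15) = 3.6248 × 10^-7 rad.
In arcseconds: 3.6248 × 10^-7 × 206265 = 0.074767″.

0.0748 arcsec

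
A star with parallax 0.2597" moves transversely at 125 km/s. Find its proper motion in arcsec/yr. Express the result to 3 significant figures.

6.85 arcsec/yr

d = 1/p = 1/0.2597″ = 3.8506 pc.
μ = v_t / (4.74 d) = 125 / (4.74 × 3.8506) = 125 / 18.252 = 6.8486 ″/yr.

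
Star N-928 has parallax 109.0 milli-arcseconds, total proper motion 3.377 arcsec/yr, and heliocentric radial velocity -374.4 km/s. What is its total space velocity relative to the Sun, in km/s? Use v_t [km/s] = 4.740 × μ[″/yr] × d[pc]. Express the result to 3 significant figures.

d = 1/p = 1/0.1090″ = 9.1743 pc.
v_t = 4.740 μ d = 4.740 × 3.377 × 9.1743 = 146.85 km/s.
v = √(v_r² + v_t²) = √((-374.4)² + 146.85²) = √161740 = 402.17 km/s.

402 km/s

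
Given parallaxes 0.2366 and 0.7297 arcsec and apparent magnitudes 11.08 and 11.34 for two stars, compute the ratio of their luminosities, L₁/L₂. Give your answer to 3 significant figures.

L₁/L₂ = 12.1

d₁ = 1/p₁ = 1/0.2366″ = 4.2265 pc; d₂ = 1/p₂ = 1/0.7297″ = 1.3704 pc.
M₁ = m₁ − 5 log₁₀ d₁ + 5 = 11.08 − 3.1299 + 5 = 12.9501.
M₂ = 11.34 − 0.6842 + 5 = 15.6558.
L₁/L₂ = 10^(0.4(M₂ − M₁)) = 10^(0.4 × 2.7057) = 10^1.08228 = 12.086.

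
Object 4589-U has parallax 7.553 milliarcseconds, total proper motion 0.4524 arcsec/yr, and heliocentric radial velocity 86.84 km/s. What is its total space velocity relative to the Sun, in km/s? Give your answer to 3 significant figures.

d = 1/p = 1/0.007553″ = 132.4 pc.
v_t = 4.740 μ d = 4.740 × 0.4524 × 132.4 = 283.92 km/s.
v = √(v_r² + v_t²) = √(86.84² + 283.92²) = √88151.8 = 296.9 km/s.

297 km/s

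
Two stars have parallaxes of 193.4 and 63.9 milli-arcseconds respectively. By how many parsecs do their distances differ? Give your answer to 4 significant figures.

10.48 pc

d_A = 1/0.1934″ = 5.1706 pc; d_B = 1/0.06390″ = 15.649 pc.
|d_B − d_A| = |15.649 − 5.1706| = 10.478 pc.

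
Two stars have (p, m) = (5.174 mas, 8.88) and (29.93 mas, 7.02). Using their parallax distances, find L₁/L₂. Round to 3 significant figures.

d₁ = 1/p₁ = 1/0.005174″ = 193.27 pc; d₂ = 1/p₂ = 1/0.02993″ = 33.411 pc.
M₁ = m₁ − 5 log₁₀ d₁ + 5 = 8.88 − 11.4308 + 5 = 2.4492.
M₂ = 7.02 − 7.6194 + 5 = 4.4006.
L₁/L₂ = 10^(0.4(M₂ − M₁)) = 10^(0.4 × 1.9514) = 10^0.78056 = 6.0334.

L₁/L₂ = 6.03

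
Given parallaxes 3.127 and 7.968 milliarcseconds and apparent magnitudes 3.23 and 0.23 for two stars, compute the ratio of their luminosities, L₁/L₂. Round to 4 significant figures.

L₁/L₂ = 0.4097

d₁ = 1/p₁ = 1/0.003127″ = 319.8 pc; d₂ = 1/p₂ = 1/0.007968″ = 125.5 pc.
M₁ = m₁ − 5 log₁₀ d₁ + 5 = 3.23 − 12.5244 + 5 = -4.2944.
M₂ = 0.23 − 10.4932 + 5 = -5.2632.
L₁/L₂ = 10^(0.4(M₂ − M₁)) = 10^(0.4 × (-0.9688)) = 10^(-0.38752) = 0.40971.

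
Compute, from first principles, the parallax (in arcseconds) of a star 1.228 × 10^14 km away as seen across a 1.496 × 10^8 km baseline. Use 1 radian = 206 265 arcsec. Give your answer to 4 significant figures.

0.2513 arcsec

θ ≈ B/d = (1.496 × 10^8) / (1.228 × 10^14) = 1.2182 × 10^-6 rad.
In arcseconds: 1.2182 × 10^-6 × 206265 = 0.25127″.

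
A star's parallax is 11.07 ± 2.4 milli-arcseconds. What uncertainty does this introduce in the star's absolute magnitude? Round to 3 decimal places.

σ_M = 0.471 mag

M = m − 5 log₁₀ d + 5 = m + 5 log₁₀ p + 5, so ∂M/∂p = 5/(p ln 10).
σ_M = (5/ln 10) · (σ_p/p) = 2.1715 × 2.4/11.07 = 2.1715 × 0.2168 = 0.47078.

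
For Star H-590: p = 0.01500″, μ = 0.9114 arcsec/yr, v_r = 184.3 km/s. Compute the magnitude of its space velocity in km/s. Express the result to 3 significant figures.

d = 1/p = 1/0.01500″ = 66.667 pc.
v_t = 4.740 μ d = 4.740 × 0.9114 × 66.667 = 288 km/s.
v = √(v_r² + v_t²) = √(184.3² + 288²) = √116910 = 341.92 km/s.

342 km/s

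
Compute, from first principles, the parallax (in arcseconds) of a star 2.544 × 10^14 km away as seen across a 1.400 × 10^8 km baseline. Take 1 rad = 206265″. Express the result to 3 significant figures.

0.114 arcsec

θ ≈ B/d = (1.400 × 10^8) / (2.544 × 10^14) = 5.5031 × 10^-7 rad.
In arcseconds: 5.5031 × 10^-7 × 206265 = 0.11351″.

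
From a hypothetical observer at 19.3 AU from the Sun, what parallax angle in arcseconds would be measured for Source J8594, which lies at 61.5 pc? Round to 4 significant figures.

p (arcsec) = B (AU) / d (pc).
p = 19.3 / 61.5 = 0.31382 arcsec.

0.3138 arcsec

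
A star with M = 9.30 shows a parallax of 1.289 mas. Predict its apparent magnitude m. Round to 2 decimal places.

m = 18.75

d = 1/p = 1/0.001289″ = 775.8 pc.
m − M = 5 log₁₀ d − 5 = 5 log₁₀(775.8) − 5 = 14.4487 − 5 = 9.4487.
m = M + (m − M) = 9.30 + 9.4487 = 18.75.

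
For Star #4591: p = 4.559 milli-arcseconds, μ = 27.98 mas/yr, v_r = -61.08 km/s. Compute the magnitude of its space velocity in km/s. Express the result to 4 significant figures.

d = 1/p = 1/0.004559″ = 219.35 pc.
μ = 27.98 mas/yr = 0.02798 ″/yr.
v_t = 4.740 μ d = 4.740 × 0.02798 × 219.35 = 29.091 km/s.
v = √(v_r² + v_t²) = √((-61.08)² + 29.091²) = √4577.05 = 67.654 km/s.

67.65 km/s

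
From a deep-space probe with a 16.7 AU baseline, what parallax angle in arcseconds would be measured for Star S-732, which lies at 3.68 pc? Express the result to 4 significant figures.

4.538 arcsec

p (arcsec) = B (AU) / d (pc).
p = 16.7 / 3.68 = 4.538 arcsec.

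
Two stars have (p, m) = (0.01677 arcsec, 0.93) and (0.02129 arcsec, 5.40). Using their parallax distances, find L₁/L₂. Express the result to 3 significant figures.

L₁/L₂ = 98.9

d₁ = 1/p₁ = 1/0.01677″ = 59.63 pc; d₂ = 1/p₂ = 1/0.02129″ = 46.97 pc.
M₁ = m₁ − 5 log₁₀ d₁ + 5 = 0.93 − 8.8773 + 5 = -2.9473.
M₂ = 5.40 − 8.3591 + 5 = 2.0409.
L₁/L₂ = 10^(0.4(M₂ − M₁)) = 10^(0.4 × 4.9882) = 10^1.99528 = 98.919.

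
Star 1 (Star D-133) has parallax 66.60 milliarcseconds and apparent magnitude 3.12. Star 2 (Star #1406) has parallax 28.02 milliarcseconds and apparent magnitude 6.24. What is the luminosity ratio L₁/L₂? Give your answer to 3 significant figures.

L₁/L₂ = 3.13

d₁ = 1/p₁ = 1/0.06660″ = 15.015 pc; d₂ = 1/p₂ = 1/0.02802″ = 35.689 pc.
M₁ = m₁ − 5 log₁₀ d₁ + 5 = 3.12 − 5.8826 + 5 = 2.2374.
M₂ = 6.24 − 7.7627 + 5 = 3.4773.
L₁/L₂ = 10^(0.4(M₂ − M₁)) = 10^(0.4 × 1.2399) = 10^0.49596 = 3.133.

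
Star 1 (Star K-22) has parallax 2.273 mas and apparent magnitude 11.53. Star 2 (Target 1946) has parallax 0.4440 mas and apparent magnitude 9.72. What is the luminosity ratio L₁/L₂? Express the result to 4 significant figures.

L₁/L₂ = 0.007204

d₁ = 1/p₁ = 1/0.002273″ = 439.95 pc; d₂ = 1/p₂ = 1/0.0004440″ = 2252.3 pc.
M₁ = m₁ − 5 log₁₀ d₁ + 5 = 11.53 − 13.2170 + 5 = 3.3130.
M₂ = 9.72 − 16.7631 + 5 = -2.0431.
L₁/L₂ = 10^(0.4(M₂ − M₁)) = 10^(0.4 × (-5.3561)) = 10^(-2.14244) = 0.0072038.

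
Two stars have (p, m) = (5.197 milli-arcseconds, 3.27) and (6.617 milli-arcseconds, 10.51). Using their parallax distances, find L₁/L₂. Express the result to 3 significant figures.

d₁ = 1/p₁ = 1/0.005197″ = 192.42 pc; d₂ = 1/p₂ = 1/0.006617″ = 151.13 pc.
M₁ = m₁ − 5 log₁₀ d₁ + 5 = 3.27 − 11.4213 + 5 = -3.1513.
M₂ = 10.51 − 10.8968 + 5 = 4.6132.
L₁/L₂ = 10^(0.4(M₂ − M₁)) = 10^(0.4 × 7.7645) = 10^3.10580 = 1275.9.

L₁/L₂ = 1280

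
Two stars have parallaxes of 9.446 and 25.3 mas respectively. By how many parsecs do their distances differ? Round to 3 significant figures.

d_A = 1/0.009446″ = 105.86 pc; d_B = 1/0.02530″ = 39.526 pc.
|d_B − d_A| = |39.526 − 105.86| = 66.334 pc.

66.3 pc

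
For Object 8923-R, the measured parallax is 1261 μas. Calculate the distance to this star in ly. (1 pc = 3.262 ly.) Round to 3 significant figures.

p = 1261 μas = 0.001261 arcsec.
d = 1/p = 1/0.001261 = 793.02 pc.
In light-years: 793.02 × 3.262 = 2586.8 ly.

2590 ly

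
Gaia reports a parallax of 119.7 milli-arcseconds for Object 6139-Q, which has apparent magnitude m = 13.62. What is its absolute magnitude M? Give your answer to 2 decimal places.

M = 14.01

d = 1/p = 1/0.1197″ = 8.3542 pc.
m − M = 5 log₁₀(8.3542) − 5 = 4.6095 − 5 = -0.3905.
M = m − (m − M) = 13.62 − (-0.3905) = 14.01.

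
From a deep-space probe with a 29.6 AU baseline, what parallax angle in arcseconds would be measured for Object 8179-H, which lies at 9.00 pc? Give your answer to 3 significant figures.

p (arcsec) = B (AU) / d (pc).
p = 29.6 / 9.00 = 3.2889 arcsec.

3.29 arcsec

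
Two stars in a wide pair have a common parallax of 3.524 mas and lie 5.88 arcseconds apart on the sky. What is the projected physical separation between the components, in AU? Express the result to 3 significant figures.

d = 1/p = 1/0.003524″ = 283.77 pc.
At distance d (pc), an angle of θ arcsec spans θ·d AU: s = 5.88 × 283.77 = 1668.6 AU.

1670 AU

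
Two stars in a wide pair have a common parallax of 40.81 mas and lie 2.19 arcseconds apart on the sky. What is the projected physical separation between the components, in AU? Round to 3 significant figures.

53.7 AU

d = 1/p = 1/0.04081″ = 24.504 pc.
At distance d (pc), an angle of θ arcsec spans θ·d AU: s = 2.19 × 24.504 = 53.664 AU.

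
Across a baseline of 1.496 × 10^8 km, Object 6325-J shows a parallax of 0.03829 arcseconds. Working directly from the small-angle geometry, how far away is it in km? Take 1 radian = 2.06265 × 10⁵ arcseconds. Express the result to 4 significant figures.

8.059 × 10^14 km

θ = 0.03829″ = 0.03829/206265 = 1.8563 × 10^-7 rad.
d = B/θ = (1.496 × 10^8) / (1.8563 × 10^-7) = 8.0590 × 10^14 km.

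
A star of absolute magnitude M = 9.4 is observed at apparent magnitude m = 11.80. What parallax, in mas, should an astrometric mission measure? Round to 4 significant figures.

m − M = 11.80 − 9.4 = 2.40.
d = 10^((m−M)/5 + 1) = 10^1.480 = 30.2 pc.
p = 1/d = 1/30.2 = 0.033113 arcsec = 33.113 mas.

33.11 mas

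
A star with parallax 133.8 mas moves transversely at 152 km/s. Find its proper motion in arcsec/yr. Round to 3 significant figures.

d = 1/p = 1/0.1338″ = 7.4738 pc.
μ = v_t / (4.74 d) = 152 / (4.74 × 7.4738) = 152 / 35.426 = 4.2906 ″/yr.

4.29 arcsec/yr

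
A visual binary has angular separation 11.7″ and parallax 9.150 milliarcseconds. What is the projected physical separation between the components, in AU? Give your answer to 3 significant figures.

d = 1/p = 1/0.009150″ = 109.29 pc.
At distance d (pc), an angle of θ arcsec spans θ·d AU: s = 11.7 × 109.29 = 1278.7 AU.

1280 AU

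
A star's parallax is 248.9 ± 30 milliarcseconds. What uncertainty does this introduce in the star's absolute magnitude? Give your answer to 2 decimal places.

σ_M = 0.26 mag

M = m − 5 log₁₀ d + 5 = m + 5 log₁₀ p + 5, so ∂M/∂p = 5/(p ln 10).
σ_M = (5/ln 10) · (σ_p/p) = 2.1715 × 30/248.9 = 2.1715 × 0.12053 = 0.26173.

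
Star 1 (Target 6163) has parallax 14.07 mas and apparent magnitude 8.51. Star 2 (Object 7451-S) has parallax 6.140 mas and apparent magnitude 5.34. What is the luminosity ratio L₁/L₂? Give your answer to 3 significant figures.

L₁/L₂ = 0.0103

d₁ = 1/p₁ = 1/0.01407″ = 71.073 pc; d₂ = 1/p₂ = 1/0.006140″ = 162.87 pc.
M₁ = m₁ − 5 log₁₀ d₁ + 5 = 8.51 − 9.2585 + 5 = 4.2515.
M₂ = 5.34 − 11.0592 + 5 = -0.7192.
L₁/L₂ = 10^(0.4(M₂ − M₁)) = 10^(0.4 × (-4.9707)) = 10^(-1.98828) = 0.010274.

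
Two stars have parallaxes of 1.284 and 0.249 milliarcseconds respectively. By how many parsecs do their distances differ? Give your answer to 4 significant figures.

d_A = 1/0.001284″ = 778.82 pc; d_B = 1/0.0002490″ = 4016.1 pc.
|d_B − d_A| = |4016.1 − 778.82| = 3237.3 pc.

3237 pc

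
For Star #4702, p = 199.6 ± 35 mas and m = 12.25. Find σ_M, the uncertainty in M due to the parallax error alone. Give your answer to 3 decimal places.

M = m − 5 log₁₀ d + 5 = m + 5 log₁₀ p + 5, so ∂M/∂p = 5/(p ln 10).
σ_M = (5/ln 10) · (σ_p/p) = 2.1715 × 35/199.6 = 2.1715 × 0.17535 = 0.38077.

σ_M = 0.381 mag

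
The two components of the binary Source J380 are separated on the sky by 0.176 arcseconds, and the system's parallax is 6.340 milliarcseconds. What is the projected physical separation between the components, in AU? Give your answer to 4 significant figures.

27.76 AU

d = 1/p = 1/0.006340″ = 157.73 pc.
At distance d (pc), an angle of θ arcsec spans θ·d AU: s = 0.176 × 157.73 = 27.76 AU.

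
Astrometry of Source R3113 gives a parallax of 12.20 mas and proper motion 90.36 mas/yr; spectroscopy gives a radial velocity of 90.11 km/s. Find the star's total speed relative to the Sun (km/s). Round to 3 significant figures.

96.7 km/s

d = 1/p = 1/0.01220″ = 81.967 pc.
μ = 90.36 mas/yr = 0.09036 ″/yr.
v_t = 4.740 μ d = 4.740 × 0.09036 × 81.967 = 35.107 km/s.
v = √(v_r² + v_t²) = √(90.11² + 35.107²) = √9352.31 = 96.707 km/s.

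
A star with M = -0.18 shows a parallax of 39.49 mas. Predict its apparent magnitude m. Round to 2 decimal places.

m = 1.84

d = 1/p = 1/0.03949″ = 25.323 pc.
m − M = 5 log₁₀ d − 5 = 5 log₁₀(25.323) − 5 = 7.0176 − 5 = 2.0176.
m = M + (m − M) = -0.18 + 2.0176 = 1.84.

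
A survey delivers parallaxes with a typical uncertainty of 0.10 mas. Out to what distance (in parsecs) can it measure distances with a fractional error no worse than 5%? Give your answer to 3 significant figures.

500 pc

σ_d/d = σ_p/p, so the condition is σ_p/p ≤ 0.05, i.e. p ≥ σ_p/0.05.
p_min = 0.10/0.05 = 2 mas = 0.002 arcsec.
d_max = 1/p_min = 1/0.002 = 500 pc.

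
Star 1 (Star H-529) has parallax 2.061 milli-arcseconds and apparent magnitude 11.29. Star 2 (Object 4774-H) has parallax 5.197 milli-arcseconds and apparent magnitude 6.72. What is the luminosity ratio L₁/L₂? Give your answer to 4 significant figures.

d₁ = 1/p₁ = 1/0.002061″ = 485.2 pc; d₂ = 1/p₂ = 1/0.005197″ = 192.42 pc.
M₁ = m₁ − 5 log₁₀ d₁ + 5 = 11.29 − 13.4296 + 5 = 2.8604.
M₂ = 6.72 − 11.4213 + 5 = 0.2987.
L₁/L₂ = 10^(0.4(M₂ − M₁)) = 10^(0.4 × (-2.5617)) = 10^(-1.02468) = 0.094476.

L₁/L₂ = 0.09448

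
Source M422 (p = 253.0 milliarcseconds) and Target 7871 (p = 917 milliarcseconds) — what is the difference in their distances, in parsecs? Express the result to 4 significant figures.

2.862 pc

d_A = 1/0.2530″ = 3.9526 pc; d_B = 1/0.9170″ = 1.0905 pc.
|d_B − d_A| = |1.0905 − 3.9526| = 2.8621 pc.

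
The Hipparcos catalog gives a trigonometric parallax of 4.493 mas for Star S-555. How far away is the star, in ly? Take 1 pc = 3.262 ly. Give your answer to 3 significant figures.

726 ly

p = 4.493 mas = 0.004493 arcsec.
d = 1/p = 1/0.004493 = 222.57 pc.
In light-years: 222.57 × 3.262 = 726.02 ly.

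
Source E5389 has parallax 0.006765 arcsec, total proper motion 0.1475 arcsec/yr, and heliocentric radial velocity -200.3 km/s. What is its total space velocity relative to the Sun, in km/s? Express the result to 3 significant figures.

d = 1/p = 1/0.006765″ = 147.82 pc.
v_t = 4.740 μ d = 4.740 × 0.1475 × 147.82 = 103.35 km/s.
v = √(v_r² + v_t²) = √((-200.3)² + 103.35²) = √50801.3 = 225.39 km/s.

225 km/s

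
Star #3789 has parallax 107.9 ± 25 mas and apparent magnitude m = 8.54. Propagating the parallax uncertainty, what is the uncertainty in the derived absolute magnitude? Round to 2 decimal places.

M = m − 5 log₁₀ d + 5 = m + 5 log₁₀ p + 5, so ∂M/∂p = 5/(p ln 10).
σ_M = (5/ln 10) · (σ_p/p) = 2.1715 × 25/107.9 = 2.1715 × 0.2317 = 0.50314.

σ_M = 0.50 mag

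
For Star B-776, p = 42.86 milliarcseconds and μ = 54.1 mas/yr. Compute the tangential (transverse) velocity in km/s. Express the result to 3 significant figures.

5.98 km/s

d = 1/p = 1/0.04286″ = 23.332 pc.
μ = 54.1 mas/yr = 0.0541 ″/yr.
v_t = 4.74 × μ × d = 4.74 × 0.0541 × 23.332 = 5.9831 km/s.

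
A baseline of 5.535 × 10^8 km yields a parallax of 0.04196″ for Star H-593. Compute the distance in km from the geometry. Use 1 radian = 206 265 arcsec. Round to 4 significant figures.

2.721 × 10^15 km

θ = 0.04196″ = 0.04196/206265 = 2.0343 × 10^-7 rad.
d = B/θ = (5.535 × 10^8) / (2.0343 × 10^-7) = 2.7208 × 10^15 km.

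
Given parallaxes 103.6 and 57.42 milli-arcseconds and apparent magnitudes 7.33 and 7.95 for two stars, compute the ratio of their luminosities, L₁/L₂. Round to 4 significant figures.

d₁ = 1/p₁ = 1/0.1036″ = 9.6525 pc; d₂ = 1/p₂ = 1/0.05742″ = 17.416 pc.
M₁ = m₁ − 5 log₁₀ d₁ + 5 = 7.33 − 4.9232 + 5 = 7.4068.
M₂ = 7.95 − 6.2047 + 5 = 6.7453.
L₁/L₂ = 10^(0.4(M₂ − M₁)) = 10^(0.4 × (-0.6615)) = 10^(-0.26460) = 0.54375.

L₁/L₂ = 0.5438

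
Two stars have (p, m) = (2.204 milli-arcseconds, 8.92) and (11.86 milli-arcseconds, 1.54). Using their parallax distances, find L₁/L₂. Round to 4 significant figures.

d₁ = 1/p₁ = 1/0.002204″ = 453.72 pc; d₂ = 1/p₂ = 1/0.01186″ = 84.317 pc.
M₁ = m₁ − 5 log₁₀ d₁ + 5 = 8.92 − 13.2839 + 5 = 0.6361.
M₂ = 1.54 − 9.6296 + 5 = -3.0896.
L₁/L₂ = 10^(0.4(M₂ − M₁)) = 10^(0.4 × (-3.7257)) = 10^(-1.49028) = 0.032339.

L₁/L₂ = 0.03234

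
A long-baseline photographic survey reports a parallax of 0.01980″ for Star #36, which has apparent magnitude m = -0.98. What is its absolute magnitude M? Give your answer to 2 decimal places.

d = 1/p = 1/0.01980″ = 50.505 pc.
m − M = 5 log₁₀(50.505) − 5 = 8.5167 − 5 = 3.5167.
M = m − (m − M) = -0.98 − 3.5167 = -4.50.

M = -4.50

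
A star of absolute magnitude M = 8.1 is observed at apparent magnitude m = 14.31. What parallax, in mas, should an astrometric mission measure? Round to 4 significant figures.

5.728 mas

m − M = 14.31 − 8.1 = 6.21.
d = 10^((m−M)/5 + 1) = 10^2.242 = 174.58 pc.
p = 1/d = 1/174.58 = 0.005728 arcsec = 5.728 mas.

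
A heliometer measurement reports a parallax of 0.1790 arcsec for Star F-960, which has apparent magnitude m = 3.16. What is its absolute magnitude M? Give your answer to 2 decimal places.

d = 1/p = 1/0.1790″ = 5.5866 pc.
m − M = 5 log₁₀(5.5866) − 5 = 3.7357 − 5 = -1.2643.
M = m − (m − M) = 3.16 − (-1.2643) = 4.42.

M = 4.42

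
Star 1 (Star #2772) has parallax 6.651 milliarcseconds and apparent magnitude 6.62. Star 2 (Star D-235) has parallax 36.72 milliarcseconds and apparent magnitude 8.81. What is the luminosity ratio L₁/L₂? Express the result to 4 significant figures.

L₁/L₂ = 229.1

d₁ = 1/p₁ = 1/0.006651″ = 150.35 pc; d₂ = 1/p₂ = 1/0.03672″ = 27.233 pc.
M₁ = m₁ − 5 log₁₀ d₁ + 5 = 6.62 − 10.8855 + 5 = 0.7345.
M₂ = 8.81 − 7.1755 + 5 = 6.6345.
L₁/L₂ = 10^(0.4(M₂ − M₁)) = 10^(0.4 × 5.9000) = 10^2.36000 = 229.09.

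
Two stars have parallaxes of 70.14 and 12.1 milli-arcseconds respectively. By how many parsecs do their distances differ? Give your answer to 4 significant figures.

d_A = 1/0.07014″ = 14.257 pc; d_B = 1/0.01210″ = 82.645 pc.
|d_B − d_A| = |82.645 − 14.257| = 68.388 pc.

68.39 pc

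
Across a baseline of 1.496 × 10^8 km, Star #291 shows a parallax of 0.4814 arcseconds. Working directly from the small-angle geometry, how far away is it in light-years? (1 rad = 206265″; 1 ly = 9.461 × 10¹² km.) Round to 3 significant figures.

θ = 0.4814″ = 0.4814/206265 = 2.3339 × 10^-6 rad.
d = B/θ = (1.496 × 10^8) / (2.3339 × 10^-6) = 6.4099 × 10^13 km = (6.4099 × 10^13) / (9.461 × 10^12) ly = 6.7751 ly.

6.78 ly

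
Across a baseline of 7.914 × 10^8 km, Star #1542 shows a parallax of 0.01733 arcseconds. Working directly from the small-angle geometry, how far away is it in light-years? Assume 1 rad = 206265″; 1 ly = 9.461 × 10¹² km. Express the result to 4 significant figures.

θ = 0.01733″ = 0.01733/206265 = 8.4018 × 10^-8 rad.
d = B/θ = (7.914 × 10^8) / (8.4018 × 10^-8) = 9.4194 × 10^15 km = (9.4194 × 10^15) / (9.461 × 10^12) ly = 995.6 ly.

995.6 ly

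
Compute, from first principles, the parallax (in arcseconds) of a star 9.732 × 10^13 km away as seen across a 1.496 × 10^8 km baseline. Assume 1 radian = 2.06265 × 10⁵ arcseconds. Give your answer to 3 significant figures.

0.317 arcsec

θ ≈ B/d = (1.496 × 10^8) / (9.732 × 10^13) = 1.5372 × 10^-6 rad.
In arcseconds: 1.5372 × 10^-6 × 206265 = 0.31707″.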